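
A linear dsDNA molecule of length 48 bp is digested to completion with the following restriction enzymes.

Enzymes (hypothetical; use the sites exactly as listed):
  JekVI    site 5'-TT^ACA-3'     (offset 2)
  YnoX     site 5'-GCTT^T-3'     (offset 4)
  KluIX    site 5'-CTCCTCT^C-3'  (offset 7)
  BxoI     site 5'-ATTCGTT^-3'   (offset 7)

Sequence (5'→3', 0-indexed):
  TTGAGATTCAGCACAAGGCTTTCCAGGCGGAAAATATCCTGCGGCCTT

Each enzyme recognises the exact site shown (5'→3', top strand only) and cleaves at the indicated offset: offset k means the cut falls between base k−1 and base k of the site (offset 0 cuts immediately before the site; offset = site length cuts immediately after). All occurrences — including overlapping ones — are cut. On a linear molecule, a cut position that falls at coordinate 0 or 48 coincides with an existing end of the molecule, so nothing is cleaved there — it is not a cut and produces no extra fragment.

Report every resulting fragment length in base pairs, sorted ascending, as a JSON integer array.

[21,27]

Scan for sites:
  JekVI (TTACA, off=2): no sites
  YnoX (GCTTT, off=4): starts [17] → cuts [21]
  KluIX (CTCCTCTC, off=7): no sites
  BxoI (ATTCGTT, off=7): no sites

All cut coordinates (distinct, sorted): [21]

Fragments:
  [0,21): 21 bp
  [21,48): 27 bp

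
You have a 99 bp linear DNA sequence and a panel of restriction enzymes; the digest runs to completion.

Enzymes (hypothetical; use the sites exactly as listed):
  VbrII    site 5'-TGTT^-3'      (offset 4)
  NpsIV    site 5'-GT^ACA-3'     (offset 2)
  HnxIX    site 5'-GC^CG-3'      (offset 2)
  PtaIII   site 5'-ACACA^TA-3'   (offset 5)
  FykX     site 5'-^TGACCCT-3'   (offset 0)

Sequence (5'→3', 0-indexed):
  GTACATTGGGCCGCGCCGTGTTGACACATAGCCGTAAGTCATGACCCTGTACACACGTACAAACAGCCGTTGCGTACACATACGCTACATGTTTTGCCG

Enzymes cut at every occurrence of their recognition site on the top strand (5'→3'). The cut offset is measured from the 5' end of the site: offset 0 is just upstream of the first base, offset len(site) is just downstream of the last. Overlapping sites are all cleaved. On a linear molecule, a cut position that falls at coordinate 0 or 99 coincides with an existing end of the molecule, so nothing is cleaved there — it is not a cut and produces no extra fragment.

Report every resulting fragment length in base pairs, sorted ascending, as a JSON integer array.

Per-enzyme occurrences:
  VbrII (TGTT, off=4): starts [18, 89] → cuts [22, 93]
  NpsIV (GTACA, off=2): starts [0, 48, 56, 73] → cuts [2, 50, 58, 75]
  HnxIX (GCCG, off=2): starts [9, 14, 30, 65, 95] → cuts [11, 16, 32, 67, 97]
  PtaIII (ACACATA, off=5): starts [23, 75] → cuts [28, 80]
  FykX (TGACCCT, off=0): starts [41] → cuts [41]

All cut coordinates (distinct, sorted): [2, 11, 16, 22, 28, 32, 41, 50, 58, 67, 75, 80, 93, 97]

Fragments:
  [0,2): 2 bp
  [2,11): 9 bp
  [11,16): 5 bp
  [16,22): 6 bp
  [22,28): 6 bp
  [28,32): 4 bp
  [32,41): 9 bp
  [41,50): 9 bp
  [50,58): 8 bp
  [58,67): 9 bp
  [67,75): 8 bp
  [75,80): 5 bp
  [80,93): 13 bp
  [93,97): 4 bp
  [97,99): 2 bp

[2,2,4,4,5,5,6,6,8,8,9,9,9,9,13]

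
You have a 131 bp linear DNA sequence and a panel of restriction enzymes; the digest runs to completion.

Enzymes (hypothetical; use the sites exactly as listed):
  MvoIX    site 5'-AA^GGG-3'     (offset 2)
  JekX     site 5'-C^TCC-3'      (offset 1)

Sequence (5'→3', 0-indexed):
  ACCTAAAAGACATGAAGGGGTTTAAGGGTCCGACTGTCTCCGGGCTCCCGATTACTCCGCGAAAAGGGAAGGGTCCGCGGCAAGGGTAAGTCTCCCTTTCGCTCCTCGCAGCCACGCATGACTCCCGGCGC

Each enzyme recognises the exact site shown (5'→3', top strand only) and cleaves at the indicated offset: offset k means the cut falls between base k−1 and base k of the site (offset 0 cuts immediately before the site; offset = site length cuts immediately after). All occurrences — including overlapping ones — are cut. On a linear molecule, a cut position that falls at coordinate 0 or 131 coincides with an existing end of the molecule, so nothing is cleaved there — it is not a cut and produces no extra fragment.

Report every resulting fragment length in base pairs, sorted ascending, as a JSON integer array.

[5,7,9,9,9,10,10,10,13,13,16,20]

Site scan:
  MvoIX AAGGG/2: at [14, 23, 63, 68, 81] ⇒ [16, 25, 65, 70, 83]
  JekX CTCC/1: at [37, 44, 54, 91, 101, 121] ⇒ [38, 45, 55, 92, 102, 122]

All cut coordinates (distinct, sorted): [16, 25, 38, 45, 55, 65, 70, 83, 92, 102, 122]

Fragments:
  [0,16): 16 bp
  [16,25): 9 bp
  [25,38): 13 bp
  [38,45): 7 bp
  [45,55): 10 bp
  [55,65): 10 bp
  [65,70): 5 bp
  [70,83): 13 bp
  [83,92): 9 bp
  [92,102): 10 bp
  [102,122): 20 bp
  [122,131): 9 bp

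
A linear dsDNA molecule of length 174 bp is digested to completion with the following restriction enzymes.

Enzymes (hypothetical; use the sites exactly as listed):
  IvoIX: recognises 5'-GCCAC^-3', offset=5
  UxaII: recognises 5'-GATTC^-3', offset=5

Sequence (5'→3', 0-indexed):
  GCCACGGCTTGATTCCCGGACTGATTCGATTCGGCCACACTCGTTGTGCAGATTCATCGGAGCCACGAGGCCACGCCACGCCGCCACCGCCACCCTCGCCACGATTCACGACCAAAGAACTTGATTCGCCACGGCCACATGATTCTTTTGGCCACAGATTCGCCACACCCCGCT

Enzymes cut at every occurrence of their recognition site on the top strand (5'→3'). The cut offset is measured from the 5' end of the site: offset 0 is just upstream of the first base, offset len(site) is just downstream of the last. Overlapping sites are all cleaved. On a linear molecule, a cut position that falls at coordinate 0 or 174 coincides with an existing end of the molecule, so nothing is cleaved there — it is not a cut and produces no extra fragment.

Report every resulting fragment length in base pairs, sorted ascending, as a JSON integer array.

Scan for sites:
  IvoIX GCCAC/5: at [0, 33, 61, 69, 74, 82, 88, 97, 127, 133, 150, 161] ⇒ [5, 38, 66, 74, 79, 87, 93, 102, 132, 138, 155, 166]
  UxaII GATTC/5: at [10, 22, 27, 50, 102, 122, 140, 156] ⇒ [15, 27, 32, 55, 107, 127, 145, 161]

Pooled cuts: [5, 15, 27, 32, 38, 55, 66, 74, 79, 87, 93, 102, 107, 127, 132, 138, 145, 155, 161, 166]

Fragment lengths:
  [0,5): 5 bp
  [5,15): 10 bp
  [15,27): 12 bp
  [27,32): 5 bp
  [32,38): 6 bp
  [38,55): 17 bp
  [55,66): 11 bp
  [66,74): 8 bp
  [74,79): 5 bp
  [79,87): 8 bp
  [87,93): 6 bp
  [93,102): 9 bp
  [102,107): 5 bp
  [107,127): 20 bp
  [127,132): 5 bp
  [132,138): 6 bp
  [138,145): 7 bp
  [145,155): 10 bp
  [155,161): 6 bp
  [161,166): 5 bp
  [166,174): 8 bp

[5,5,5,5,5,5,6,6,6,6,7,8,8,8,9,10,10,11,12,17,20]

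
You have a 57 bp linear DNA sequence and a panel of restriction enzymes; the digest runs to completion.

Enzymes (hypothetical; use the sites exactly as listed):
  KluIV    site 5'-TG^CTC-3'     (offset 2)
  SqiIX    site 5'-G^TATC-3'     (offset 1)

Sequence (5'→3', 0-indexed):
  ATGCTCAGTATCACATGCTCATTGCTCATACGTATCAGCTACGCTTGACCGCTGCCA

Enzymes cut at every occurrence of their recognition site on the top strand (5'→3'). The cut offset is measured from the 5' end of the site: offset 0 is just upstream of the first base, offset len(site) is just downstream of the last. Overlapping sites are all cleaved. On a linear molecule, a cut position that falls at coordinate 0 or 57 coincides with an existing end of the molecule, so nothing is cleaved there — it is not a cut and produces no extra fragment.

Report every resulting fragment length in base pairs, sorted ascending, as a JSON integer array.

[3,5,7,8,9,25]

Per-enzyme occurrences:
  KluIV (TGCTC, off=2): starts [1, 15, 22] → cuts [3, 17, 24]
  SqiIX (GTATC, off=1): starts [7, 31] → cuts [8, 32]

Pooled cuts: [3, 8, 17, 24, 32]

Fragments:
  [0,3): 3 bp
  [3,8): 5 bp
  [8,17): 9 bp
  [17,24): 7 bp
  [24,32): 8 bp
  [32,57): 25 bp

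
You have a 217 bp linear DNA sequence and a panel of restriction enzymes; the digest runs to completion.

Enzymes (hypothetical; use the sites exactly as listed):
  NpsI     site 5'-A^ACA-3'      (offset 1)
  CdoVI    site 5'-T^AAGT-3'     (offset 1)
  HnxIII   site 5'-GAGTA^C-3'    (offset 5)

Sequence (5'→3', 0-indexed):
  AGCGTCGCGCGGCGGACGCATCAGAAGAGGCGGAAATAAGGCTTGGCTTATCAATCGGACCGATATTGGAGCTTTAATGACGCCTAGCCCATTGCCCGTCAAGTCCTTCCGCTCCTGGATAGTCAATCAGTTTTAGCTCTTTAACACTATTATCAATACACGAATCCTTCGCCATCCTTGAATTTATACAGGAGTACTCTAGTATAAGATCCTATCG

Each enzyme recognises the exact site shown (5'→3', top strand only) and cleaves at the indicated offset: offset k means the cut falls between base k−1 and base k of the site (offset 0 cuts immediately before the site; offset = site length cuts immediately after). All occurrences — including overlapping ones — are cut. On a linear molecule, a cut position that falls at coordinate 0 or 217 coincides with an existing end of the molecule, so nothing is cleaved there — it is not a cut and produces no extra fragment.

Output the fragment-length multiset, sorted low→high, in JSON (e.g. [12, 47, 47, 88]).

[21,53,143]

Per-enzyme occurrences:
  NpsI AACA/1: at [142] ⇒ [143]
  CdoVI (TAAGT, off=1): no sites
  HnxIII GAGTAC/5: at [191] ⇒ [196]

All cut coordinates (distinct, sorted): [143, 196]

Fragment lengths:
  [0,143): 143 bp
  [143,196): 53 bp
  [196,217): 21 bp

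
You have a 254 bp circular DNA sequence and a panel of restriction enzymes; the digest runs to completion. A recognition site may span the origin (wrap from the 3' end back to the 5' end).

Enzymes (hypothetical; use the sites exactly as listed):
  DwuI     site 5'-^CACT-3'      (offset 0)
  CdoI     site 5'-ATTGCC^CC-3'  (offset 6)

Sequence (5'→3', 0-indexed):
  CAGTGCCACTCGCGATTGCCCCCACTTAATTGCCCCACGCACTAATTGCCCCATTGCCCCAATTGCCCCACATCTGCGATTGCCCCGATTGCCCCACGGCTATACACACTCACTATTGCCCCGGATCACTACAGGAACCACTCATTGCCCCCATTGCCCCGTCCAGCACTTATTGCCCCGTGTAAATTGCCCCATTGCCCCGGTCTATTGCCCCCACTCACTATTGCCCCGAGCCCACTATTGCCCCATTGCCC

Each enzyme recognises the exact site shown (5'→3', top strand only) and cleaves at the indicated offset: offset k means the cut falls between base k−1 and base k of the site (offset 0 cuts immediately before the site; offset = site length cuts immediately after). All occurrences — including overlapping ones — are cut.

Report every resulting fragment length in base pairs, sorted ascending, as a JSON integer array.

Scan for sites:
  DwuI CACT/0: at [6, 22, 39, 106, 110, 126, 138, 166, 214, 218, 235] ⇒ [6, 22, 39, 106, 110, 126, 138, 166, 214, 218, 235]
  CdoI ATTGCCCC/6: at [14, 28, 44, 52, 61, 78, 87, 114, 143, 152, 171, 185, 193, 206, 222, 239, 247] ⇒ [20, 34, 50, 58, 67, 84, 93, 120, 149, 158, 177, 191, 199, 212, 228, 245, 253]

Pooled cuts: [6, 20, 22, 34, 39, 50, 58, 67, 84, 93, 106, 110, 120, 126, 138, 149, 158, 166, 177, 191, 199, 212, 214, 218, 228, 235, 245, 253]

Fragment lengths:
  6→20: 14 bp
  20→22: 2 bp
  22→34: 12 bp
  34→39: 5 bp
  39→50: 11 bp
  50→58: 8 bp
  58→67: 9 bp
  67→84: 17 bp
  84→93: 9 bp
  93→106: 13 bp
  106→110: 4 bp
  110→120: 10 bp
  120→126: 6 bp
  126→138: 12 bp
  138→149: 11 bp
  149→158: 9 bp
  158→166: 8 bp
  166→177: 11 bp
  177→191: 14 bp
  191→199: 8 bp
  199→212: 13 bp
  212→214: 2 bp
  214→218: 4 bp
  218→228: 10 bp
  228→235: 7 bp
  235→245: 10 bp
  245→253: 8 bp
  253→6 (wrap): 254-253+6 = 7 bp

[2,2,4,4,5,6,7,7,8,8,8,8,9,9,9,10,10,10,11,11,11,12,12,13,13,14,14,17]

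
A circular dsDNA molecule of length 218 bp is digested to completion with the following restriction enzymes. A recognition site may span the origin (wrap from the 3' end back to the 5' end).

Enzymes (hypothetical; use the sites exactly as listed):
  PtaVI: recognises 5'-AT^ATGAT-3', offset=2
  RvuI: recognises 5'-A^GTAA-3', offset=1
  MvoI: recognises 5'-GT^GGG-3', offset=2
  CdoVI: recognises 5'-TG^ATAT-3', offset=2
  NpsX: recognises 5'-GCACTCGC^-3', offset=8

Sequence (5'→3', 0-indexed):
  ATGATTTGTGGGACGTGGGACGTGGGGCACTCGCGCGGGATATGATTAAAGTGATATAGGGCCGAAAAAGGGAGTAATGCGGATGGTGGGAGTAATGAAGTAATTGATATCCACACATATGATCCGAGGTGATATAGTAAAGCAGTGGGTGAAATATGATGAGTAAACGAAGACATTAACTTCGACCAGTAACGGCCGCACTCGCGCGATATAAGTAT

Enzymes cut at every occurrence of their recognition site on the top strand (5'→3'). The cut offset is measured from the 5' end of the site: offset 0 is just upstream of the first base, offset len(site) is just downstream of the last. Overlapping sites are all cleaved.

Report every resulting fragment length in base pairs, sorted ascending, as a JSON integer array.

Site scan:
  PtaVI ATATGAT/2: at [39, 116, 153, 216] ⇒ [0, 41, 118, 155]
  RvuI AGTAA/1: at [72, 90, 98, 135, 161, 187] ⇒ [73, 91, 99, 136, 162, 188]
  MvoI GTGGG/2: at [7, 14, 21, 85, 144] ⇒ [9, 16, 23, 87, 146]
  CdoVI TGATAT/2: at [51, 104, 129] ⇒ [53, 106, 131]
  NpsX GCACTCGC/8: at [26, 197] ⇒ [34, 205]

Pooled cuts: [0, 9, 16, 23, 34, 41, 53, 73, 87, 91, 99, 106, 118, 131, 136, 146, 155, 162, 188, 205]

Fragments:
  0→9: 9 bp
  9→16: 7 bp
  16→23: 7 bp
  23→34: 11 bp
  34→41: 7 bp
  41→53: 12 bp
  53→73: 20 bp
  73→87: 14 bp
  87→91: 4 bp
  91→99: 8 bp
  99→106: 7 bp
  106→118: 12 bp
  118→131: 13 bp
  131→136: 5 bp
  136→146: 10 bp
  146→155: 9 bp
  155→162: 7 bp
  162→188: 26 bp
  188→205: 17 bp
  205→0 (wrap): 218-205+0 = 13 bp

[4,5,7,7,7,7,7,8,9,9,10,11,12,12,13,13,14,17,20,26]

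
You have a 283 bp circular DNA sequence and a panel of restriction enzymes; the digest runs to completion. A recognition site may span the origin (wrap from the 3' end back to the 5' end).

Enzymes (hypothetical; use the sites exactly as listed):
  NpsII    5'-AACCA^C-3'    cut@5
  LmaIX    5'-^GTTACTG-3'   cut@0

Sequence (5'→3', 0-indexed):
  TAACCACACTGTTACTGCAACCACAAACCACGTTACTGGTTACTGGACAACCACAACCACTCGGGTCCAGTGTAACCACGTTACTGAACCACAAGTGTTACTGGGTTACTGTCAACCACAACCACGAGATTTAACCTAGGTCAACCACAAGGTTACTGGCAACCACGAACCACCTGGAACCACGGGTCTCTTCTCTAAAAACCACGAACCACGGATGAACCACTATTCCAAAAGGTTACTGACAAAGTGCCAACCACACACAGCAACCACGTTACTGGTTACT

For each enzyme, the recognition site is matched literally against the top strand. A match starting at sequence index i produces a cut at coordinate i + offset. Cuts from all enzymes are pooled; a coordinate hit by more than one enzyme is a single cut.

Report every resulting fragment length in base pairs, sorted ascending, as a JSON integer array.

Scan for sites:
  NpsII (AACCAC, off=5): starts [1, 18, 25, 48, 54, 73, 86, 113, 119, 142, 160, 167, 177, 199, 206, 217, 251, 264] → cuts [6, 23, 30, 53, 59, 78, 91, 118, 124, 147, 165, 172, 182, 204, 211, 222, 256, 269]
  LmaIX (GTTACTG, off=0): starts [10, 31, 38, 79, 96, 104, 151, 234, 270] → cuts [10, 31, 38, 79, 96, 104, 151, 234, 270]

Pooled cuts: [6, 10, 23, 30, 31, 38, 53, 59, 78, 79, 91, 96, 104, 118, 124, 147, 151, 165, 172, 182, 204, 211, 222, 234, 256, 269, 270]

Fragment lengths:
  6→10: 4 bp
  10→23: 13 bp
  23→30: 7 bp
  30→31: 1 bp
  31→38: 7 bp
  38→53: 15 bp
  53→59: 6 bp
  59→78: 19 bp
  78→79: 1 bp
  79→91: 12 bp
  91→96: 5 bp
  96→104: 8 bp
  104→118: 14 bp
  118→124: 6 bp
  124→147: 23 bp
  147→151: 4 bp
  151→165: 14 bp
  165→172: 7 bp
  172→182: 10 bp
  182→204: 22 bp
  204→211: 7 bp
  211→222: 11 bp
  222→234: 12 bp
  234→256: 22 bp
  256→269: 13 bp
  269→270: 1 bp
  270→6 (wrap): 283-270+6 = 19 bp

[1,1,1,4,4,5,6,6,7,7,7,7,8,10,11,12,12,13,13,14,14,15,19,19,22,22,23]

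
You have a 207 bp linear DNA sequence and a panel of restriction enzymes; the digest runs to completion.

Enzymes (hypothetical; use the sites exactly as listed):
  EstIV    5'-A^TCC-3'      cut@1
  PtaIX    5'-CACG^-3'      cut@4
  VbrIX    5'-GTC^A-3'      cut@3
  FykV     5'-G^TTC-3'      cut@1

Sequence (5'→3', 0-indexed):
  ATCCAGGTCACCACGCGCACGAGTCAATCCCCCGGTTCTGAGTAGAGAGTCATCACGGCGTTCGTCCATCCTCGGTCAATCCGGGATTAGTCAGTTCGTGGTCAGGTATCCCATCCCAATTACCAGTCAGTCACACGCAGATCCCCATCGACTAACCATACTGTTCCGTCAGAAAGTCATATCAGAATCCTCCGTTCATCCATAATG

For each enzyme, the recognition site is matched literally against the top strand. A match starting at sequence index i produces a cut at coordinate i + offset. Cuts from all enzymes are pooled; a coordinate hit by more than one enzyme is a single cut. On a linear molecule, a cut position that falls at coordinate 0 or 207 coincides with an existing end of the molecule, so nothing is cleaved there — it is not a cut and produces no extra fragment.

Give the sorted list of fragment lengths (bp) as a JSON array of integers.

[1,2,2,2,3,4,4,4,4,5,5,5,6,6,6,7,7,8,8,8,8,9,9,9,9,13,15,16,22]

Scan for sites:
  EstIV ATCC/1: at [0, 26, 67, 78, 107, 112, 140, 186, 197] ⇒ [1, 27, 68, 79, 108, 113, 141, 187, 198]
  PtaIX CACG/4: at [11, 17, 53, 133] ⇒ [15, 21, 57, 137]
  VbrIX GTCA/3: at [6, 22, 48, 74, 89, 100, 125, 129, 167, 175] ⇒ [9, 25, 51, 77, 92, 103, 128, 132, 170, 178]
  FykV GTTC/1: at [34, 59, 93, 162, 193] ⇒ [35, 60, 94, 163, 194]

Pooled cuts: [1, 9, 15, 21, 25, 27, 35, 51, 57, 60, 68, 77, 79, 92, 94, 103, 108, 113, 128, 132, 137, 141, 163, 170, 178, 187, 194, 198]

Fragment lengths:
  [0,1): 1 bp
  [1,9): 8 bp
  [9,15): 6 bp
  [15,21): 6 bp
  [21,25): 4 bp
  [25,27): 2 bp
  [27,35): 8 bp
  [35,51): 16 bp
  [51,57): 6 bp
  [57,60): 3 bp
  [60,68): 8 bp
  [68,77): 9 bp
  [77,79): 2 bp
  [79,92): 13 bp
  [92,94): 2 bp
  [94,103): 9 bp
  [103,108): 5 bp
  [108,113): 5 bp
  [113,128): 15 bp
  [128,132): 4 bp
  [132,137): 5 bp
  [137,141): 4 bp
  [141,163): 22 bp
  [163,170): 7 bp
  [170,178): 8 bp
  [178,187): 9 bp
  [187,194): 7 bp
  [194,198): 4 bp
  [198,207): 9 bp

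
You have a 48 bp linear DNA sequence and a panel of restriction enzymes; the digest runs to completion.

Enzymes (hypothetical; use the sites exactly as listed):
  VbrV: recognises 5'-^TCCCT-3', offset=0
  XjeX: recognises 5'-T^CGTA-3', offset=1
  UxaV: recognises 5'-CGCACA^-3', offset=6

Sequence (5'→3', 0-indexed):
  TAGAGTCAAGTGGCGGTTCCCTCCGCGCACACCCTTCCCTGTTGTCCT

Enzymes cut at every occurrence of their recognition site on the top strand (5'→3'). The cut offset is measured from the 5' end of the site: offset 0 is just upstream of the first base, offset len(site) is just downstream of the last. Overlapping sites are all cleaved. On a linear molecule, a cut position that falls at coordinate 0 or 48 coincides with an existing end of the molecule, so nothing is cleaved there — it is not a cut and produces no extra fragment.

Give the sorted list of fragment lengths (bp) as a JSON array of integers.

Scan for sites:
  VbrV (TCCCT, off=0): starts [17, 35] → cuts [17, 35]
  XjeX (TCGTA, off=1): no sites
  UxaV (CGCACA, off=6): starts [25] → cuts [31]

Pooled cuts: [17, 31, 35]

Fragments:
  [0,17): 17 bp
  [17,31): 14 bp
  [31,35): 4 bp
  [35,48): 13 bp

[4,13,14,17]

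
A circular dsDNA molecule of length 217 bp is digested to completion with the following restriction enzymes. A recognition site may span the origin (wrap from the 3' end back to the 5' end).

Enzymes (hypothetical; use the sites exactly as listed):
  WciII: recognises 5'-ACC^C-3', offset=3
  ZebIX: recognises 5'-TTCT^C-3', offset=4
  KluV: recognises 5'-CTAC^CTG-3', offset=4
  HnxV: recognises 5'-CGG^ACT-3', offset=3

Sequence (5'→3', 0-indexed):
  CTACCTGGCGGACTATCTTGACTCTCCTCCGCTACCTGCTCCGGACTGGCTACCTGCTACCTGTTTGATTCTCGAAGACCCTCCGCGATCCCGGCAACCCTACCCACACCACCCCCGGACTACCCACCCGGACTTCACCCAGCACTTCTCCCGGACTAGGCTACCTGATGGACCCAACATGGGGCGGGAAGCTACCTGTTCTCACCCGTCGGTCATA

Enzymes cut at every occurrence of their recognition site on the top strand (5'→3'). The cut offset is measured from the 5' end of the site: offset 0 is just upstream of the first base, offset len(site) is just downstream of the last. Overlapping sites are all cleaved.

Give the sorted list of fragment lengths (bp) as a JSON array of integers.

[3,4,4,5,5,5,6,7,7,7,8,8,9,9,9,10,10,10,12,15,19,21,24]

Site scan:
  WciII (ACCC, off=3): starts [77, 96, 101, 110, 121, 125, 136, 171, 203] → cuts [80, 99, 104, 113, 124, 128, 139, 174, 206]
  ZebIX (TTCTC, off=4): starts [68, 145, 198] → cuts [72, 149, 202]
  KluV (CTACCTG, off=4): starts [0, 31, 49, 56, 160, 191] → cuts [4, 35, 53, 60, 164, 195]
  HnxV (CGGACT, off=3): starts [8, 41, 115, 128, 151] → cuts [11, 44, 118, 131, 154]

Pooled cuts: [4, 11, 35, 44, 53, 60, 72, 80, 99, 104, 113, 118, 124, 128, 131, 139, 149, 154, 164, 174, 195, 202, 206]

Fragment lengths:
  4→11: 7 bp
  11→35: 24 bp
  35→44: 9 bp
  44→53: 9 bp
  53→60: 7 bp
  60→72: 12 bp
  72→80: 8 bp
  80→99: 19 bp
  99→104: 5 bp
  104→113: 9 bp
  113→118: 5 bp
  118→124: 6 bp
  124→128: 4 bp
  128→131: 3 bp
  131→139: 8 bp
  139→149: 10 bp
  149→154: 5 bp
  154→164: 10 bp
  164→174: 10 bp
  174→195: 21 bp
  195→202: 7 bp
  202→206: 4 bp
  206→4 (wrap): 217-206+4 = 15 bp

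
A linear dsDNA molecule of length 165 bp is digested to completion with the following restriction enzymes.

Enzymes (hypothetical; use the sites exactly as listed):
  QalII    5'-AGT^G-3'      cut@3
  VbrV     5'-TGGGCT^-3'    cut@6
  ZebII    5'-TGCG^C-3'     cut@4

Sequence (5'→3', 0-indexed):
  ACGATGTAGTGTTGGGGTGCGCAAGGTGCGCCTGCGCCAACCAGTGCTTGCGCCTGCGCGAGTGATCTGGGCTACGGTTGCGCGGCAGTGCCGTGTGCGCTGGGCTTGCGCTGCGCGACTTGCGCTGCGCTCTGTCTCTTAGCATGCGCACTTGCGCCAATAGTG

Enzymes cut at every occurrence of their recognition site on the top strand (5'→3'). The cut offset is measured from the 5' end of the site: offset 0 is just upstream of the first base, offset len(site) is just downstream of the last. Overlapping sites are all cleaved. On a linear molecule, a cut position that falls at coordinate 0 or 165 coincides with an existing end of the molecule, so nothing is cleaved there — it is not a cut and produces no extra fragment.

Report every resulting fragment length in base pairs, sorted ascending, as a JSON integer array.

[1,4,5,5,5,6,6,7,7,7,8,8,9,9,9,9,10,10,10,11,19]

Scan for sites:
  QalII (AGTG, off=3): starts [7, 42, 60, 86, 161] → cuts [10, 45, 63, 89, 164]
  VbrV (TGGGCT, off=6): starts [67, 100] → cuts [73, 106]
  ZebII (TGCGC, off=4): starts [17, 26, 32, 48, 54, 78, 95, 106, 111, 120, 125, 144, 152] → cuts [21, 30, 36, 52, 58, 82, 99, 110, 115, 124, 129, 148, 156]

Pooled cuts: [10, 21, 30, 36, 45, 52, 58, 63, 73, 82, 89, 99, 106, 110, 115, 124, 129, 148, 156, 164]

Fragments:
  [0,10): 10 bp
  [10,21): 11 bp
  [21,30): 9 bp
  [30,36): 6 bp
  [36,45): 9 bp
  [45,52): 7 bp
  [52,58): 6 bp
  [58,63): 5 bp
  [63,73): 10 bp
  [73,82): 9 bp
  [82,89): 7 bp
  [89,99): 10 bp
  [99,106): 7 bp
  [106,110): 4 bp
  [110,115): 5 bp
  [115,124): 9 bp
  [124,129): 5 bp
  [129,148): 19 bp
  [148,156): 8 bp
  [156,164): 8 bp
  [164,165): 1 bp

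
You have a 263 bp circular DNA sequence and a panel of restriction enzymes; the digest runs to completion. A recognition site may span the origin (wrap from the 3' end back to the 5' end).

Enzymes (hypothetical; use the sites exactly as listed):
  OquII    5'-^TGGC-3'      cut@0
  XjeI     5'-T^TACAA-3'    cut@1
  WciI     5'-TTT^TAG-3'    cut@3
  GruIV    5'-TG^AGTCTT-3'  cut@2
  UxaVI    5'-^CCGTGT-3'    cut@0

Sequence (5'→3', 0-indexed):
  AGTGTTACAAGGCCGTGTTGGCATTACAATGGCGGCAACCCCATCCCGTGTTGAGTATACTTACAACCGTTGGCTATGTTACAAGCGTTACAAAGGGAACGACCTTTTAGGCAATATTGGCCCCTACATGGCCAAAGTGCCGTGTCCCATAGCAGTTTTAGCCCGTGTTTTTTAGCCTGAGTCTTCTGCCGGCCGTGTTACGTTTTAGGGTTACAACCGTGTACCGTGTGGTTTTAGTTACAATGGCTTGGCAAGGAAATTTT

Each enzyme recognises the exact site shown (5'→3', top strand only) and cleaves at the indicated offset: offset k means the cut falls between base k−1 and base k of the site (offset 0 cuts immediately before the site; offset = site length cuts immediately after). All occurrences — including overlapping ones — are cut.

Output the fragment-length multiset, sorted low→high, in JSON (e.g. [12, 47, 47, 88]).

Per-enzyme occurrences:
  OquII TGGC/0: at [18, 29, 70, 117, 128, 243, 248] ⇒ [18, 29, 70, 117, 128, 243, 248]
  XjeI TTACAA/1: at [4, 23, 60, 78, 87, 210, 237] ⇒ [5, 24, 61, 79, 88, 211, 238]
  WciI TTTTAG/3: at [104, 155, 169, 202, 231, 259] ⇒ [107, 158, 172, 205, 234, 262]
  GruIV TGAGTCTT/2: at [177] ⇒ [179]
  UxaVI CCGTGT/0: at [12, 45, 139, 162, 192, 216, 223] ⇒ [12, 45, 139, 162, 192, 216, 223]

All cut coordinates (distinct, sorted): [5, 12, 18, 24, 29, 45, 61, 70, 79, 88, 107, 117, 128, 139, 158, 162, 172, 179, 192, 205, 211, 216, 223, 234, 238, 243, 248, 262]

Fragment lengths:
  5→12: 7 bp
  12→18: 6 bp
  18→24: 6 bp
  24→29: 5 bp
  29→45: 16 bp
  45→61: 16 bp
  61→70: 9 bp
  70→79: 9 bp
  79→88: 9 bp
  88→107: 19 bp
  107→117: 10 bp
  117→128: 11 bp
  128→139: 11 bp
  139→158: 19 bp
  158→162: 4 bp
  162→172: 10 bp
  172→179: 7 bp
  179→192: 13 bp
  192→205: 13 bp
  205→211: 6 bp
  211→216: 5 bp
  216→223: 7 bp
  223→234: 11 bp
  234→238: 4 bp
  238→243: 5 bp
  243→248: 5 bp
  248→262: 14 bp
  262→5 (wrap): 263-262+5 = 6 bp

[4,4,5,5,5,5,6,6,6,6,7,7,7,9,9,9,10,10,11,11,11,13,13,14,16,16,19,19]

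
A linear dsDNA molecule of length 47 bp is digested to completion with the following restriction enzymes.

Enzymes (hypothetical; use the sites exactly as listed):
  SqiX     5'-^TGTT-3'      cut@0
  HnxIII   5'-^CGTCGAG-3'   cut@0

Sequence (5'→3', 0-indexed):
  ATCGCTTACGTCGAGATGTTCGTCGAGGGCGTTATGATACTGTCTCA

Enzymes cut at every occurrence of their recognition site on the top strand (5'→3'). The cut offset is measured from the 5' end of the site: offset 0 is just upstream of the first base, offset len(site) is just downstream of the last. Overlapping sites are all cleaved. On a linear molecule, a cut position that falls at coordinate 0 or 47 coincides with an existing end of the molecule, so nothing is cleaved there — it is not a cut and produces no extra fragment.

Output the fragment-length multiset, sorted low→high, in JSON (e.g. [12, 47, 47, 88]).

Per-enzyme occurrences:
  SqiX (TGTT, off=0): starts [16] → cuts [16]
  HnxIII (CGTCGAG, off=0): starts [8, 20] → cuts [8, 20]

All cut coordinates (distinct, sorted): [8, 16, 20]

Fragments:
  [0,8): 8 bp
  [8,16): 8 bp
  [16,20): 4 bp
  [20,47): 27 bp

[4,8,8,27]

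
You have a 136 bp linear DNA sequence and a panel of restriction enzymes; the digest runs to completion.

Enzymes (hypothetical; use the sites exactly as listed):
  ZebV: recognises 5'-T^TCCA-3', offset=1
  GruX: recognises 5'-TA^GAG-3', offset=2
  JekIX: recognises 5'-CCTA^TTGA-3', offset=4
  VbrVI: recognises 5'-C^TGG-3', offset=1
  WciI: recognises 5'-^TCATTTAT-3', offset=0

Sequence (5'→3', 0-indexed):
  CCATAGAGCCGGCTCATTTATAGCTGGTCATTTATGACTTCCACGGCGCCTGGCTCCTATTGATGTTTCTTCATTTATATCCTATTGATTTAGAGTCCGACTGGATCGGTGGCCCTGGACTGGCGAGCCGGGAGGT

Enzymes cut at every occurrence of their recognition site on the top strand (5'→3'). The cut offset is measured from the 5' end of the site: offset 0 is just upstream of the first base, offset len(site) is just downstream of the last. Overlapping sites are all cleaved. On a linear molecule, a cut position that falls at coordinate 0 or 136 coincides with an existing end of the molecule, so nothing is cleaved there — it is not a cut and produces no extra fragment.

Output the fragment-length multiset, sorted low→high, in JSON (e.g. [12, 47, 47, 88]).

[3,5,5,8,8,9,9,11,11,11,12,14,14,16]

Site scan:
  ZebV (TTCCA, off=1): starts [38] → cuts [39]
  GruX (TAGAG, off=2): starts [3, 90] → cuts [5, 92]
  JekIX (CCTATTGA, off=4): starts [55, 80] → cuts [59, 84]
  VbrVI (CTGG, off=1): starts [23, 49, 100, 114, 119] → cuts [24, 50, 101, 115, 120]
  WciI (TCATTTAT, off=0): starts [13, 27, 70] → cuts [13, 27, 70]

All cut coordinates (distinct, sorted): [5, 13, 24, 27, 39, 50, 59, 70, 84, 92, 101, 115, 120]

Fragment lengths:
  [0,5): 5 bp
  [5,13): 8 bp
  [13,24): 11 bp
  [24,27): 3 bp
  [27,39): 12 bp
  [39,50): 11 bp
  [50,59): 9 bp
  [59,70): 11 bp
  [70,84): 14 bp
  [84,92): 8 bp
  [92,101): 9 bp
  [101,115): 14 bp
  [115,120): 5 bp
  [120,136): 16 bp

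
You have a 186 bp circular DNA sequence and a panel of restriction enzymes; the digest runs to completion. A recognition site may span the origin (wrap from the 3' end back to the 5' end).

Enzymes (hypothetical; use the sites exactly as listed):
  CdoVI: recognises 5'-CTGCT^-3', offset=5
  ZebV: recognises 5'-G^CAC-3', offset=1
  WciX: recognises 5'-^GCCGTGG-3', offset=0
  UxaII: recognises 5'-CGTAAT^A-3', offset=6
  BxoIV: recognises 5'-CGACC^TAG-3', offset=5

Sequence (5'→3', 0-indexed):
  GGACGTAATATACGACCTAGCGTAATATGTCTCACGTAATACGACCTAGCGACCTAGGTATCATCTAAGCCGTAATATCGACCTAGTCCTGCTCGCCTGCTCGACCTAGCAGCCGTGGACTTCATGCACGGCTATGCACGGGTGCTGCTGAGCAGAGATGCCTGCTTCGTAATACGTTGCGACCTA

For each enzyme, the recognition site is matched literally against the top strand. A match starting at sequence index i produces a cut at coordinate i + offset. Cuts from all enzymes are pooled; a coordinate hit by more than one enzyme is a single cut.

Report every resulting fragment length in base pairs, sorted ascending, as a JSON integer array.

[5,5,6,7,7,8,8,8,9,10,10,11,11,13,14,15,17,22]

Scan for sites:
  CdoVI CTGCT/5: at [88, 96, 144, 161] ⇒ [93, 101, 149, 166]
  ZebV GCAC/1: at [125, 135] ⇒ [126, 136]
  WciX GCCGTGG/0: at [111] ⇒ [111]
  UxaII CGTAATA/6: at [3, 20, 34, 70, 167] ⇒ [9, 26, 40, 76, 173]
  BxoIV CGACCTAG/5: at [12, 41, 49, 78, 101, 179] ⇒ [17, 46, 54, 83, 106, 184]

Pooled cuts: [9, 17, 26, 40, 46, 54, 76, 83, 93, 101, 106, 111, 126, 136, 149, 166, 173, 184]

Fragments:
  9→17: 8 bp
  17→26: 9 bp
  26→40: 14 bp
  40→46: 6 bp
  46→54: 8 bp
  54→76: 22 bp
  76→83: 7 bp
  83→93: 10 bp
  93→101: 8 bp
  101→106: 5 bp
  106→111: 5 bp
  111→126: 15 bp
  126→136: 10 bp
  136→149: 13 bp
  149→166: 17 bp
  166→173: 7 bp
  173→184: 11 bp
  184→9 (wrap): 186-184+9 = 11 bp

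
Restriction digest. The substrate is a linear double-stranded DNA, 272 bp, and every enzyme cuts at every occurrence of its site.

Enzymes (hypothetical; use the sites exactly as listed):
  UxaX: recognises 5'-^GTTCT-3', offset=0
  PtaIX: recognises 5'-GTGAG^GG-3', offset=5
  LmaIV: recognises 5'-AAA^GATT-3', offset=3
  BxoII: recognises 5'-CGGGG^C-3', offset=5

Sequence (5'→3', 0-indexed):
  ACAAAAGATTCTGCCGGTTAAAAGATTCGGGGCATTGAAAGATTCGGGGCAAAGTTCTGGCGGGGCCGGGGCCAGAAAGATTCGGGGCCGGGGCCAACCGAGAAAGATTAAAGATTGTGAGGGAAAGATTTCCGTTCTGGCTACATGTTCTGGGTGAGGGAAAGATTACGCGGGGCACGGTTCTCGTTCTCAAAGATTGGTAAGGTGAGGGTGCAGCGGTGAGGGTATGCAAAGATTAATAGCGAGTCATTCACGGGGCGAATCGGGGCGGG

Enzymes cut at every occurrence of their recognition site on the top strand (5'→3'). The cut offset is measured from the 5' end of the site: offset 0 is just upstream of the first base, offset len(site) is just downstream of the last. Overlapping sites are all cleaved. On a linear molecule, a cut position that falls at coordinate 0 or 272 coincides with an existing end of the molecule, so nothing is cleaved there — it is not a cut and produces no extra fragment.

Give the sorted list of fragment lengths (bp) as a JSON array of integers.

[4,4,4,5,5,6,6,6,6,7,7,7,8,9,9,9,9,9,10,10,12,12,12,12,13,14,15,17,25]

Scan for sites:
  UxaX (GTTCT, off=0): starts [53, 133, 146, 179, 185] → cuts [53, 133, 146, 179, 185]
  PtaIX (GTGAGGG, off=5): starts [116, 153, 204, 218] → cuts [121, 158, 209, 223]
  LmaIV (AAAGATT, off=3): starts [3, 20, 37, 75, 102, 109, 123, 160, 191, 230] → cuts [6, 23, 40, 78, 105, 112, 126, 163, 194, 233]
  BxoII (CGGGGC, off=5): starts [27, 44, 60, 66, 82, 88, 170, 253, 263] → cuts [32, 49, 65, 71, 87, 93, 175, 258, 268]

All cut coordinates (distinct, sorted): [6, 23, 32, 40, 49, 53, 65, 71, 78, 87, 93, 105, 112, 121, 126, 133, 146, 158, 163, 175, 179, 185, 194, 209, 223, 233, 258, 268]

Fragment lengths:
  [0,6): 6 bp
  [6,23): 17 bp
  [23,32): 9 bp
  [32,40): 8 bp
  [40,49): 9 bp
  [49,53): 4 bp
  [53,65): 12 bp
  [65,71): 6 bp
  [71,78): 7 bp
  [78,87): 9 bp
  [87,93): 6 bp
  [93,105): 12 bp
  [105,112): 7 bp
  [112,121): 9 bp
  [121,126): 5 bp
  [126,133): 7 bp
  [133,146): 13 bp
  [146,158): 12 bp
  [158,163): 5 bp
  [163,175): 12 bp
  [175,179): 4 bp
  [179,185): 6 bp
  [185,194): 9 bp
  [194,209): 15 bp
  [209,223): 14 bp
  [223,233): 10 bp
  [233,258): 25 bp
  [258,268): 10 bp
  [268,272): 4 bp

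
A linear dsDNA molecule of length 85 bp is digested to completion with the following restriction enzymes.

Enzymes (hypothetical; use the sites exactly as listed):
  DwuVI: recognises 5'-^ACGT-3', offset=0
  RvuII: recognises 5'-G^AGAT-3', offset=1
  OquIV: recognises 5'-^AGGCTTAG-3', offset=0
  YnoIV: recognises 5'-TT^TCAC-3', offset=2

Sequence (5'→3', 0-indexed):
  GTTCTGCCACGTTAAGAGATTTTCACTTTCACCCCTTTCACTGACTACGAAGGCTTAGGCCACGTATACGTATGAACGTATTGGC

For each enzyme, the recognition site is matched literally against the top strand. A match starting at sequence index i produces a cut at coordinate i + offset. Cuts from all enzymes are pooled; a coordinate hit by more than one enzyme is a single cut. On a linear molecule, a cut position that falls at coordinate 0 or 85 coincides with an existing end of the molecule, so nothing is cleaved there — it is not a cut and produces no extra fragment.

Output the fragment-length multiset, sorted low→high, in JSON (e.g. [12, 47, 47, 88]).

Per-enzyme occurrences:
  DwuVI ACGT/0: at [8, 61, 67, 75] ⇒ [8, 61, 67, 75]
  RvuII GAGAT/1: at [15] ⇒ [16]
  OquIV AGGCTTAG/0: at [50] ⇒ [50]
  YnoIV TTTCAC/2: at [20, 26, 35] ⇒ [22, 28, 37]

Pooled cuts: [8, 16, 22, 28, 37, 50, 61, 67, 75]

Fragment lengths:
  [0,8): 8 bp
  [8,16): 8 bp
  [16,22): 6 bp
  [22,28): 6 bp
  [28,37): 9 bp
  [37,50): 13 bp
  [50,61): 11 bp
  [61,67): 6 bp
  [67,75): 8 bp
  [75,85): 10 bp

[6,6,6,8,8,8,9,10,11,13]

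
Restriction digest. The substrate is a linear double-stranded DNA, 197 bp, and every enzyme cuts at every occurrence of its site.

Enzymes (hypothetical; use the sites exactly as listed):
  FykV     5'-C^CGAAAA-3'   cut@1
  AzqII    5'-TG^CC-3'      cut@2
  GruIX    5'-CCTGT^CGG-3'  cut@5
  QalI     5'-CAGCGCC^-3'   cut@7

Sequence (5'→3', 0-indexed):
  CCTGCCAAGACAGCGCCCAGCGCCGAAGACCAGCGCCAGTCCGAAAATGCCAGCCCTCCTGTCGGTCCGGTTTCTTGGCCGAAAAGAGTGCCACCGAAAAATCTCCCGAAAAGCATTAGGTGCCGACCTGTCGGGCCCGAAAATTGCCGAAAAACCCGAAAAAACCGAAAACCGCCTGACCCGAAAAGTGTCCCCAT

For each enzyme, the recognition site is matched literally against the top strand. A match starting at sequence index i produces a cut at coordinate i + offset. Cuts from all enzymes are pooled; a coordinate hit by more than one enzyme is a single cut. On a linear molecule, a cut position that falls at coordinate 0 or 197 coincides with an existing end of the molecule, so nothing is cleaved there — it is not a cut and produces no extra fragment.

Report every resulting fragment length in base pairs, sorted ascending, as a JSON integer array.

[1,4,4,4,6,7,8,9,9,9,9,11,12,13,13,13,16,16,16,17]

Scan for sites:
  FykV CCGAAAA/1: at [40, 78, 93, 105, 136, 146, 155, 164, 180] ⇒ [41, 79, 94, 106, 137, 147, 156, 165, 181]
  AzqII TGCC/2: at [2, 47, 88, 120, 144] ⇒ [4, 49, 90, 122, 146]
  GruIX CCTGTCGG/5: at [57, 126] ⇒ [62, 131]
  QalI CAGCGCC/7: at [10, 17, 30] ⇒ [17, 24, 37]

All cut coordinates (distinct, sorted): [4, 17, 24, 37, 41, 49, 62, 79, 90, 94, 106, 122, 131, 137, 146, 147, 156, 165, 181]

Fragment lengths:
  [0,4): 4 bp
  [4,17): 13 bp
  [17,24): 7 bp
  [24,37): 13 bp
  [37,41): 4 bp
  [41,49): 8 bp
  [49,62): 13 bp
  [62,79): 17 bp
  [79,90): 11 bp
  [90,94): 4 bp
  [94,106): 12 bp
  [106,122): 16 bp
  [122,131): 9 bp
  [131,137): 6 bp
  [137,146): 9 bp
  [146,147): 1 bp
  [147,156): 9 bp
  [156,165): 9 bp
  [165,181): 16 bp
  [181,197): 16 bp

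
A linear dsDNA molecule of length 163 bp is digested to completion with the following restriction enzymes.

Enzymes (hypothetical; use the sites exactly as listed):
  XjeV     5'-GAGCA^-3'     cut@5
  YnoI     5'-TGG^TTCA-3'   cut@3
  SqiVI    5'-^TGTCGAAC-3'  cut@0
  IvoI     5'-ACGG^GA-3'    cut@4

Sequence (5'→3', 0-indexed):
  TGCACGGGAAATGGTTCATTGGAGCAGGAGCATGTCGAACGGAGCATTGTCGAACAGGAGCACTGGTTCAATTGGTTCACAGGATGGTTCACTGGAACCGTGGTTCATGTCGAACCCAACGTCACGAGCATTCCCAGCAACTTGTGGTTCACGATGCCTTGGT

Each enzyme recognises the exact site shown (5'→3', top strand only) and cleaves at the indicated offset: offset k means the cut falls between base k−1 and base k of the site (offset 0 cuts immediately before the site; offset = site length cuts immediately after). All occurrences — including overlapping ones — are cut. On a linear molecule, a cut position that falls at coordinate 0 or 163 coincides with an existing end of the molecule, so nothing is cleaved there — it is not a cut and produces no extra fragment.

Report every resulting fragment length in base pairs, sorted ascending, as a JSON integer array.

Per-enzyme occurrences:
  XjeV (GAGCA, off=5): starts [21, 27, 41, 57, 125] → cuts [26, 32, 46, 62, 130]
  YnoI (TGGTTCA, off=3): starts [11, 63, 72, 84, 100, 144] → cuts [14, 66, 75, 87, 103, 147]
  SqiVI (TGTCGAAC, off=0): starts [32, 47, 107] → cuts [32, 47, 107]
  IvoI (ACGGGA, off=4): starts [3] → cuts [7]

Pooled cuts: [7, 14, 26, 32, 46, 47, 62, 66, 75, 87, 103, 107, 130, 147]

Fragment lengths:
  [0,7): 7 bp
  [7,14): 7 bp
  [14,26): 12 bp
  [26,32): 6 bp
  [32,46): 14 bp
  [46,47): 1 bp
  [47,62): 15 bp
  [62,66): 4 bp
  [66,75): 9 bp
  [75,87): 12 bp
  [87,103): 16 bp
  [103,107): 4 bp
  [107,130): 23 bp
  [130,147): 17 bp
  [147,163): 16 bp

[1,4,4,6,7,7,9,12,12,14,15,16,16,17,23]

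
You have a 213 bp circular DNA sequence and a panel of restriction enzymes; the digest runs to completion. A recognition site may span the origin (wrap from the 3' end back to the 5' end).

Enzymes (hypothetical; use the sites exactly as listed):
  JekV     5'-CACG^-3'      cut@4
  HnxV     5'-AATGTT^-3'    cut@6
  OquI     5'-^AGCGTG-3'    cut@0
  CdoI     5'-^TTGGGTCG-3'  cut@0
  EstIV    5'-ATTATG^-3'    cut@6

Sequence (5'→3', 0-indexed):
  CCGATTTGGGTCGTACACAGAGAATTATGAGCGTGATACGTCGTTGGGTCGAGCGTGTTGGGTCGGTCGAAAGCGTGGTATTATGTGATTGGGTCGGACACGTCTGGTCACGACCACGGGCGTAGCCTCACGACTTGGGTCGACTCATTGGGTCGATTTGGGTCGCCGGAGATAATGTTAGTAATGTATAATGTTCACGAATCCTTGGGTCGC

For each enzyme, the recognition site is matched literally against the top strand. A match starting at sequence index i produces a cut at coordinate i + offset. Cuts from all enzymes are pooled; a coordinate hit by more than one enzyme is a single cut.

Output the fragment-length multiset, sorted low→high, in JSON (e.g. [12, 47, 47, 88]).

Per-enzyme occurrences:
  JekV (CACG, off=4): starts [98, 108, 114, 128, 195] → cuts [102, 112, 118, 132, 199]
  HnxV (AATGTT, off=6): starts [173, 189] → cuts [179, 195]
  OquI (AGCGTG, off=0): starts [29, 51, 71] → cuts [29, 51, 71]
  CdoI (TTGGGTCG, off=0): starts [5, 43, 57, 88, 134, 147, 157, 204] → cuts [5, 43, 57, 88, 134, 147, 157, 204]
  EstIV (ATTATG, off=6): starts [23, 79] → cuts [29, 85]

Pooled cuts: [5, 29, 43, 51, 57, 71, 85, 88, 102, 112, 118, 132, 134, 147, 157, 179, 195, 199, 204]

Fragments:
  5→29: 24 bp
  29→43: 14 bp
  43→51: 8 bp
  51→57: 6 bp
  57→71: 14 bp
  71→85: 14 bp
  85→88: 3 bp
  88→102: 14 bp
  102→112: 10 bp
  112→118: 6 bp
  118→132: 14 bp
  132→134: 2 bp
  134→147: 13 bp
  147→157: 10 bp
  157→179: 22 bp
  179→195: 16 bp
  195→199: 4 bp
  199→204: 5 bp
  204→5 (wrap): 213-204+5 = 14 bp

[2,3,4,5,6,6,8,10,10,13,14,14,14,14,14,14,16,22,24]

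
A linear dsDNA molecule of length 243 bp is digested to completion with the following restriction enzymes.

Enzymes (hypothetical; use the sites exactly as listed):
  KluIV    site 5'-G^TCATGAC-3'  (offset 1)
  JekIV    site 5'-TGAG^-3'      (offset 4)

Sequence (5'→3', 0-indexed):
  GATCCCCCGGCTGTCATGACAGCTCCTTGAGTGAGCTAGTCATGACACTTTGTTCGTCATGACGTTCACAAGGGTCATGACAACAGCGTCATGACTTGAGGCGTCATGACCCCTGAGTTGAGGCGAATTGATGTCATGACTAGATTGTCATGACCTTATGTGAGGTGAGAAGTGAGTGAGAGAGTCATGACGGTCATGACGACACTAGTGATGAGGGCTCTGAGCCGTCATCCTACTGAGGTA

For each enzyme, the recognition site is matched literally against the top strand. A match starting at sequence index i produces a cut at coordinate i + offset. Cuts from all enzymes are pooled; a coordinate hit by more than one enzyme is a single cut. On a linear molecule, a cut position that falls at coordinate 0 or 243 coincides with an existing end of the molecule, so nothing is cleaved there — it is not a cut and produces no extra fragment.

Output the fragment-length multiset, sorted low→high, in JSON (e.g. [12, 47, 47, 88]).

[3,3,4,4,4,4,5,5,7,9,9,11,12,13,14,14,14,16,17,17,18,18,22]

Per-enzyme occurrences:
  KluIV GTCATGAC/1: at [12, 38, 55, 73, 87, 102, 132, 146, 183, 192] ⇒ [13, 39, 56, 74, 88, 103, 133, 147, 184, 193]
  JekIV TGAG/4: at [27, 31, 96, 113, 118, 160, 165, 172, 176, 211, 220, 236] ⇒ [31, 35, 100, 117, 122, 164, 169, 176, 180, 215, 224, 240]

All cut coordinates (distinct, sorted): [13, 31, 35, 39, 56, 74, 88, 100, 103, 117, 122, 133, 147, 164, 169, 176, 180, 184, 193, 215, 224, 240]

Fragments:
  [0,13): 13 bp
  [13,31): 18 bp
  [31,35): 4 bp
  [35,39): 4 bp
  [39,56): 17 bp
  [56,74): 18 bp
  [74,88): 14 bp
  [88,100): 12 bp
  [100,103): 3 bp
  [103,117): 14 bp
  [117,122): 5 bp
  [122,133): 11 bp
  [133,147): 14 bp
  [147,164): 17 bp
  [164,169): 5 bp
  [169,176): 7 bp
  [176,180): 4 bp
  [180,184): 4 bp
  [184,193): 9 bp
  [193,215): 22 bp
  [215,224): 9 bp
  [224,240): 16 bp
  [240,243): 3 bp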